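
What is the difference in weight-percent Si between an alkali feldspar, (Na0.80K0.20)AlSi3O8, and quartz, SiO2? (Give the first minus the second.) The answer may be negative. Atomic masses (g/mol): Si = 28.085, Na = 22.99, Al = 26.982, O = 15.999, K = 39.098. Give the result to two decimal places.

-15.00 percentage points

First mineral: 84.255 g Si in 265.441 g formula = 31.74 wt% Si.
Second mineral: 28.085 g Si in 60.083 g formula = 46.74 wt% Si.
31.74% − 46.74% gives a difference of -15.00 percentage points.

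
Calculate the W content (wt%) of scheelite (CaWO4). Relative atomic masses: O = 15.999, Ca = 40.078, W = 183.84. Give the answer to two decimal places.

63.85 wt%

Formula mass = 1*40.078 + 1*183.84 + 4*15.999 = 287.914 g/mol, of which 183.840 g is W.
So W makes up 183.840/287.914 = 0.6385 of the mass, i.e. 63.85%.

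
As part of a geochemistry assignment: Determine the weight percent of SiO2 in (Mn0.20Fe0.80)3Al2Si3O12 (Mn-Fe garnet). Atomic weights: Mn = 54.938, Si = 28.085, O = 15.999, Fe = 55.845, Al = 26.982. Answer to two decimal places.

36.25 wt%

Molar mass of (Mn0.20Fe0.80)3Al2Si3O12 = 0.60×54.938 + 2.40×55.845 + 2×26.982 + 3×28.085 + 12×15.999 = 497.198 g/mol.
Each formula unit contains 3 Si, equivalent to 3/1 = 3.0000 mol SiO2.
M(SiO2) = 1×28.085 + 2×15.999 = 60.083 g/mol.
Mass of SiO2 per formula unit = 3.0000 × 60.083 = 180.249 g.
SiO2 wt% = 180.249 / 497.198 × 100 = 36.25%.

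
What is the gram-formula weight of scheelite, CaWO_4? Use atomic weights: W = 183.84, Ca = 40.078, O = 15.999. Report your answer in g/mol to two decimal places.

287.91 g/mol

The formula mass is the sum 1×40.078 + 1×183.84 + 4×15.999.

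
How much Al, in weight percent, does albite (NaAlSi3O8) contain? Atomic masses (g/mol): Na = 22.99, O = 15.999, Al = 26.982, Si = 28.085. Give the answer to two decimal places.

10.29 weight percent

M(NaAlSi3O8) = 262.219 g/mol.
Al contributes 1 × 26.982 = 26.982 g per mole.
26.982/262.219 = 0.1029 → 10.29%.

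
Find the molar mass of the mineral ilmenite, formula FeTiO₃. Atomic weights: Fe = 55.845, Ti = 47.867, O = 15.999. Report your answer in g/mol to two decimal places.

151.71 g/mol

The formula mass is the sum 1*55.845 + 1*47.867 + 3*15.999.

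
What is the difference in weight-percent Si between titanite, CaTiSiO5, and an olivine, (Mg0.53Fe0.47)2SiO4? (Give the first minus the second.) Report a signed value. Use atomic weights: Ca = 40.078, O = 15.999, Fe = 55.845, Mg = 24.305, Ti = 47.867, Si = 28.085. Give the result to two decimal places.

First mineral: 28.085 g Si in 196.025 g formula = 14.33 wt% Si.
Second mineral: 28.085 g Si in 170.339 g formula = 16.49 wt% Si.
14.33% − 16.49% gives a difference of -2.16 percentage points.

-2.16 percentage points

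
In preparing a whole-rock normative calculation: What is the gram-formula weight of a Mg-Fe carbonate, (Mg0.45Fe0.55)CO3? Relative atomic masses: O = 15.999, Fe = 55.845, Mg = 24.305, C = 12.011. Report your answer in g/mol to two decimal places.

101.66 g/mol

The formula mass is the sum 0.45*24.305 + 0.55*55.845 + 1*12.011 + 3*15.999.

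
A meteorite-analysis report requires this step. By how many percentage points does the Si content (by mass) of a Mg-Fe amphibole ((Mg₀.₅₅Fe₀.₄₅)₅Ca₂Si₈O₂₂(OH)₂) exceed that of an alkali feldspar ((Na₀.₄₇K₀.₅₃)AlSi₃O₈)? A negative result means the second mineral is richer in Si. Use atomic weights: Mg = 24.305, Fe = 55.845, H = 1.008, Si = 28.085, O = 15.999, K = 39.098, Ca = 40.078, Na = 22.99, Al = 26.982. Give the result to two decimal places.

M((Mg₀.₅₅Fe₀.₄₅)₅Ca₂Si₈O₂₂(OH)₂) = 883.318 g/mol, so wt% Si = 224.680/883.318 × 100 = 25.44%.
M((Na₀.₄₇K₀.₅₃)AlSi₃O₈) = 270.756 g/mol, so wt% Si = 84.255/270.756 × 100 = 31.12%.
25.44 − 31.12 = -5.68 pp.

-5.68 percentage points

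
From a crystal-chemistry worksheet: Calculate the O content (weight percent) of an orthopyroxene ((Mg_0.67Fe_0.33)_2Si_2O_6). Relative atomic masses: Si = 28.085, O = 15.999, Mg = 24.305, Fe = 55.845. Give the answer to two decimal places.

Molar mass of (Mg_0.67Fe_0.33)_2Si_2O_6: 1.34·24.305 + 0.66·55.845 + 2·28.085 + 6·15.999 = 221.590 g/mol.
Mass of O per formula unit: 6 × 15.999 = 95.994 g.
Weight fraction O = 95.994 / 221.590 = 0.4332.

43.32 weight percent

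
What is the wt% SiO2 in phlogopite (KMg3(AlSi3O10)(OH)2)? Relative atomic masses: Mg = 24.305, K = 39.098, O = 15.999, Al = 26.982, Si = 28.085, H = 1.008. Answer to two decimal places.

43.20 wt%

Molar mass of KMg3(AlSi3O10)(OH)2 = 1×39.098 + 3×24.305 + 1×26.982 + 3×28.085 + 12×15.999 + 2×1.008 = 417.254 g/mol.
Each formula unit contains 3 Si, equivalent to 3/1 = 3.0000 mol SiO2.
M(SiO2) = 1×28.085 + 2×15.999 = 60.083 g/mol.
Mass of SiO2 per formula unit = 3.0000 × 60.083 = 180.249 g.
SiO2 wt% = 180.249 / 417.254 × 100 = 43.20%.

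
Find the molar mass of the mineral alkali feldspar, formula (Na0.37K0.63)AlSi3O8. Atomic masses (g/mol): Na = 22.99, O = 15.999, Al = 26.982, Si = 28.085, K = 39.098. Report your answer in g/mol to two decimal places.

272.37 g/mol

Na: 0.37 × 22.99 = 8.5063
K: 0.63 × 39.098 = 24.6317
Al: 1 × 26.982 = 26.9820
Si: 3 × 28.085 = 84.2550
O: 8 × 15.999 = 127.9920
Summing the contributions gives the formula mass.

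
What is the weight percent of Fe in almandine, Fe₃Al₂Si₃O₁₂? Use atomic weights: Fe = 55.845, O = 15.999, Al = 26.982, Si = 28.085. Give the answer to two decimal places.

33.66 mass %

Molar mass of Fe₃Al₂Si₃O₁₂: 3*55.845 + 2*26.982 + 3*28.085 + 12*15.999 = 497.742 g/mol.
Mass of Fe per formula unit: 3 × 55.845 = 167.535 g.
Weight fraction Fe = 167.535 / 497.742 = 0.3366.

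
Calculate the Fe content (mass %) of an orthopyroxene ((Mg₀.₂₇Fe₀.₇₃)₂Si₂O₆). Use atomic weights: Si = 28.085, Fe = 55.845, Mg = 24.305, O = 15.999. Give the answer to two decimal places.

Molar mass of (Mg₀.₂₇Fe₀.₇₃)₂Si₂O₆: 0.54*24.305 + 1.46*55.845 + 2*28.085 + 6*15.999 = 246.822 g/mol.
Mass of Fe per formula unit: 1.46 × 55.845 = 81.534 g.
Weight fraction Fe = 81.534 / 246.822 = 0.3303.

33.03 mass %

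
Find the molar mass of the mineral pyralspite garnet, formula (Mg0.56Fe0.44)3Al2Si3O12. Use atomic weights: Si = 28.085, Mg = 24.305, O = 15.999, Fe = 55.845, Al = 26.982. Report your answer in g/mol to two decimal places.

444.75 g/mol

Mg: 1.68 × 24.305 = 40.8324
Fe: 1.32 × 55.845 = 73.7154
Al: 2 × 26.982 = 53.9640
Si: 3 × 28.085 = 84.2550
O: 12 × 15.999 = 191.9880
Summing the contributions gives the formula mass.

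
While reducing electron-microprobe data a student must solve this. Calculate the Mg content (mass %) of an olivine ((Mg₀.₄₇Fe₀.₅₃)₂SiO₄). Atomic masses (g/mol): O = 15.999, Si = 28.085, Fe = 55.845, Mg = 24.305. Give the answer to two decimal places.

M((Mg₀.₄₇Fe₀.₅₃)₂SiO₄) = 174.123 g/mol.
Mg contributes 0.94 × 24.305 = 22.847 g per mole.
22.847/174.123 = 0.1312 → 13.12%.

13.12 mass %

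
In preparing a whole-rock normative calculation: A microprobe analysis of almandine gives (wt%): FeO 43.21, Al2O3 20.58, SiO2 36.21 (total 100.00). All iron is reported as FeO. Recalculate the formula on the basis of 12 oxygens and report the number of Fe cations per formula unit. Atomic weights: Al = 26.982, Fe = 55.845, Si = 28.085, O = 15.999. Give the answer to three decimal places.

2.992 Fe apfu

FeO (M=71.844): mol = 0.60144; Fe = 0.60144, O = 0.60144.
Al2O3 (M=101.961): mol = 0.20184; Al = 0.40368, O = 0.60552.
SiO2 (M=60.083): mol = 0.60267; Si = 0.60267, O = 1.20534.
ΣO = 2.41230; factor = 12/ΣO = 4.97451.
Fe apfu = 0.60144 × 4.97451 = 2.992.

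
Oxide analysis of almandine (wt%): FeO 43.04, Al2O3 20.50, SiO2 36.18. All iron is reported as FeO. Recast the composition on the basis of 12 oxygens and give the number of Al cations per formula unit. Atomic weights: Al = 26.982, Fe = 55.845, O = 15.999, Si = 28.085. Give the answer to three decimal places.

FeO (M=71.844): mol = 0.59908; Fe = 0.59908, O = 0.59908.
Al2O3 (M=101.961): mol = 0.20106; Al = 0.40212, O = 0.60318.
SiO2 (M=60.083): mol = 0.60217; Si = 0.60217, O = 1.20434.
ΣO = 2.40660; factor = 12/ΣO = 4.98629.
Al apfu = 0.40212 × 4.98629 = 2.005.

2.005 Al apfu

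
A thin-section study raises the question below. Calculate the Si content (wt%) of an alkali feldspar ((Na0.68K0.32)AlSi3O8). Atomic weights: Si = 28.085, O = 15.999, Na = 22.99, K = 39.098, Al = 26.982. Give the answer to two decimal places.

31.51 wt%

Formula mass = 0.68×22.99 + 0.32×39.098 + 1×26.982 + 3×28.085 + 8×15.999 = 267.374 g/mol, of which 84.255 g is Si.
So Si makes up 84.255/267.374 = 0.3151 of the mass, i.e. 31.51%.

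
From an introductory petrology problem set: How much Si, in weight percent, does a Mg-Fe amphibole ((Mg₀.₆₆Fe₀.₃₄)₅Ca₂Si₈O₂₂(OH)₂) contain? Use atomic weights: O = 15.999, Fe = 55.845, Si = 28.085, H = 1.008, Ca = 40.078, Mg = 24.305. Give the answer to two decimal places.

25.95 weight percent

Formula mass = 3.30·24.305 + 1.70·55.845 + 2·40.078 + 8·28.085 + 24·15.999 + 2·1.008 = 865.971 g/mol, of which 224.680 g is Si.
So Si makes up 224.680/865.971 = 0.2595 of the mass, i.e. 25.95%.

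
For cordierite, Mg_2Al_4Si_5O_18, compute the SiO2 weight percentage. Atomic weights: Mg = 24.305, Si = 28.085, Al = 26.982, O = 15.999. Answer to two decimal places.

Formula mass = 584.945 g/mol.
5 Si → 5.0000 mol SiO2 per formula unit; M(SiO2) = 60.083, so SiO2 mass = 300.415 g.
300.415/584.945 × 100 = 51.36 wt%.

51.36 wt%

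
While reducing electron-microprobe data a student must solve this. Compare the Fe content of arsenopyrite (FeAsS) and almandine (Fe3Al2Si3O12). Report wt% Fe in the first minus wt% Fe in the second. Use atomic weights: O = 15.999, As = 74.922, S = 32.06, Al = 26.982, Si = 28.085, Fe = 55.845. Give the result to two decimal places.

0.64 percentage points

M(FeAsS) = 162.827 g/mol, so wt% Fe = 55.845/162.827 × 100 = 34.30%.
M(Fe3Al2Si3O12) = 497.742 g/mol, so wt% Fe = 167.535/497.742 × 100 = 33.66%.
34.30 − 33.66 = 0.64 pp.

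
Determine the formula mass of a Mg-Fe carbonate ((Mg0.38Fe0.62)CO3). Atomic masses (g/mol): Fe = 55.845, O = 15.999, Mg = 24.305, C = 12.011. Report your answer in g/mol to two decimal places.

Mg: 0.38 × 24.305 = 9.2359
Fe: 0.62 × 55.845 = 34.6239
C: 1 × 12.011 = 12.0110
O: 3 × 15.999 = 47.9970
Summing the contributions gives the formula mass.

103.87 g/mol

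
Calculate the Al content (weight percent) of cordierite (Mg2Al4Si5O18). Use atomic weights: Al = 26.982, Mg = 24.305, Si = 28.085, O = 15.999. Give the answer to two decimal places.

18.45 weight percent

M(Mg2Al4Si5O18) = 584.945 g/mol.
Al contributes 4 × 26.982 = 107.928 g per mole.
107.928/584.945 = 0.1845 → 18.45%.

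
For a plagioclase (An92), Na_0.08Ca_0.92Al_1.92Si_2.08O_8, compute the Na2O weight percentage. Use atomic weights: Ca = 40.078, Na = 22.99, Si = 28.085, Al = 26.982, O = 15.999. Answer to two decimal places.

Molar mass of Na_0.08Ca_0.92Al_1.92Si_2.08O_8 = 0.08×22.99 + 0.92×40.078 + 1.92×26.982 + 2.08×28.085 + 8×15.999 = 276.925 g/mol.
Each formula unit contains 0.08 Na, equivalent to 0.08/2 = 0.0400 mol Na2O.
M(Na2O) = 2×22.99 + 1×15.999 = 61.979 g/mol.
Mass of Na2O per formula unit = 0.0400 × 61.979 = 2.479 g.
Na2O wt% = 2.479 / 276.925 × 100 = 0.90%.

0.90 wt%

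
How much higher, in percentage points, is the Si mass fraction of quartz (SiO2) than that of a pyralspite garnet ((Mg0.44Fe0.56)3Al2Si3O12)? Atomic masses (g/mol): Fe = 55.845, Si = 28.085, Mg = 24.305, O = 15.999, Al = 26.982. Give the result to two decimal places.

Si in SiO2: molar mass 60.083 g/mol; 1×28.085 = 28.085 g → 46.74 wt%.
Si in (Mg0.44Fe0.56)3Al2Si3O12: molar mass 456.109 g/mol; 3×28.085 = 84.255 g → 18.47 wt%.
Difference = 46.74 − 18.47 = 28.27 percentage points.

28.27 percentage points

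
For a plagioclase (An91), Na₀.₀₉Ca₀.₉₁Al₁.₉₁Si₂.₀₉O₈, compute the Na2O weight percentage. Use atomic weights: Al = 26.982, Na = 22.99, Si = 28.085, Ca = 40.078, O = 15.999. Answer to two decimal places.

Molar mass of Na₀.₀₉Ca₀.₉₁Al₁.₉₁Si₂.₀₉O₈ = 0.09*22.99 + 0.91*40.078 + 1.91*26.982 + 2.09*28.085 + 8*15.999 = 276.765 g/mol.
Each formula unit contains 0.09 Na, equivalent to 0.09/2 = 0.0450 mol Na2O.
M(Na2O) = 2×22.99 + 1×15.999 = 61.979 g/mol.
Mass of Na2O per formula unit = 0.0450 × 61.979 = 2.789 g.
Na2O wt% = 2.789 / 276.765 × 100 = 1.01%.

1.01 wt%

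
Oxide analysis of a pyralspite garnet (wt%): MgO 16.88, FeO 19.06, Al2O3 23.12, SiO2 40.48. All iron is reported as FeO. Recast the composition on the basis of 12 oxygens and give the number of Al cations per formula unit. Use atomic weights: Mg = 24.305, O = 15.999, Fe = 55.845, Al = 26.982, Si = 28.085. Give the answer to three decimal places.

2.007 Al apfu

MgO (M=40.304): mol = 0.41882; Mg = 0.41882, O = 0.41882.
FeO (M=71.844): mol = 0.26530; Fe = 0.26530, O = 0.26530.
Al2O3 (M=101.961): mol = 0.22675; Al = 0.45350, O = 0.68025.
SiO2 (M=60.083): mol = 0.67373; Si = 0.67373, O = 1.34746.
ΣO = 2.71183; factor = 12/ΣO = 4.42506.
Al apfu = 0.45350 × 4.42506 = 2.007.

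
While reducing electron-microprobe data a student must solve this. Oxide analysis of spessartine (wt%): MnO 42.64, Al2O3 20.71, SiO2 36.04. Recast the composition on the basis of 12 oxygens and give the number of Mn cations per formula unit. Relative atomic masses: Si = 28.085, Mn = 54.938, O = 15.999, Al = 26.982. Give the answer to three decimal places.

MnO: 42.64/70.937 = 0.60110 mol → 0.60110 mol Mn, 0.60110 mol O.
Al2O3: 20.71/101.961 = 0.20312 mol → 0.40624 mol Al, 0.60936 mol O.
SiO2: 36.04/60.083 = 0.59984 mol → 0.59984 mol Si, 1.19968 mol O.
Total oxygen = 2.41014 mol. Normalization factor = 12/2.41014 = 4.97896.
Mn per 12 O = 0.60110 × 4.97896 = 2.993.

2.993 Mn apfu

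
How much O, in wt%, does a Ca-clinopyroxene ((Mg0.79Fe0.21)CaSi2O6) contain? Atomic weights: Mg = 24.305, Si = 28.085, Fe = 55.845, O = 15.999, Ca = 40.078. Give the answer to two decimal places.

43.01 wt%

Formula mass = 0.79*24.305 + 0.21*55.845 + 1*40.078 + 2*28.085 + 6*15.999 = 223.170 g/mol, of which 95.994 g is O.
So O makes up 95.994/223.170 = 0.4301 of the mass, i.e. 43.01%.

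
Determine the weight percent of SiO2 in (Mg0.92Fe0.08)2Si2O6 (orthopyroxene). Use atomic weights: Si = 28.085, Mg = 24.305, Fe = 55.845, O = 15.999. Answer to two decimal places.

58.38 wt%

Molar mass of (Mg0.92Fe0.08)2Si2O6 = 1.84×24.305 + 0.16×55.845 + 2×28.085 + 6×15.999 = 205.820 g/mol.
Each formula unit contains 2 Si, equivalent to 2/1 = 2.0000 mol SiO2.
M(SiO2) = 1×28.085 + 2×15.999 = 60.083 g/mol.
Mass of SiO2 per formula unit = 2.0000 × 60.083 = 120.166 g.
SiO2 wt% = 120.166 / 205.820 × 100 = 58.38%.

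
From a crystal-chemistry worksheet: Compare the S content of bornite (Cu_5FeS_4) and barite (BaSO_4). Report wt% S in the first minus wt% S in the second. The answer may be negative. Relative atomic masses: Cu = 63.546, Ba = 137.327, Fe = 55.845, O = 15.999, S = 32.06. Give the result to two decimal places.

11.82 percentage points

First mineral: 128.240 g S in 501.815 g formula = 25.56 wt% S.
Second mineral: 32.060 g S in 233.383 g formula = 13.74 wt% S.
25.56% − 13.74% gives a difference of 11.82 percentage points.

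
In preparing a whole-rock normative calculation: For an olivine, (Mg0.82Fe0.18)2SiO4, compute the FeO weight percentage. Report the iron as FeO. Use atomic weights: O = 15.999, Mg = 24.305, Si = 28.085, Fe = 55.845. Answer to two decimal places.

17.01 wt%

M((Mg0.82Fe0.18)2SiO4) = 152.045 g/mol; M(FeO) = 71.844 g/mol.
Moles FeO per formula unit = 0.36 Fe ÷ 1 = 0.3600.
FeO fraction = (0.3600 × 71.844) / 152.045 = 25.864/152.045 = 0.1701.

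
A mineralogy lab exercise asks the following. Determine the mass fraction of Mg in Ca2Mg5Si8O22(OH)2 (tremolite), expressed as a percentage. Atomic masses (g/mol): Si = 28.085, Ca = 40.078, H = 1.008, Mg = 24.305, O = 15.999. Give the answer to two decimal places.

Molar mass of Ca2Mg5Si8O22(OH)2: 2*40.078 + 5*24.305 + 8*28.085 + 24*15.999 + 2*1.008 = 812.353 g/mol.
Mass of Mg per formula unit: 5 × 24.305 = 121.525 g.
Weight fraction Mg = 121.525 / 812.353 = 0.1496.

14.96 mass %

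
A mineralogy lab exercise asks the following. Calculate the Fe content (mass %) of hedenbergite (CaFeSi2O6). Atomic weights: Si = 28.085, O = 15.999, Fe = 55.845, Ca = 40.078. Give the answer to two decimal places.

22.51 mass %

Molar mass of CaFeSi2O6: 1·40.078 + 1·55.845 + 2·28.085 + 6·15.999 = 248.087 g/mol.
Mass of Fe per formula unit: 1 × 55.845 = 55.845 g.
Weight fraction Fe = 55.845 / 248.087 = 0.2251.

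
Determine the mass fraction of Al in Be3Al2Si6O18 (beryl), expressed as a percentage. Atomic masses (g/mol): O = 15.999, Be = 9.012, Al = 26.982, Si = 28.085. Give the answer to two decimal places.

10.04 wt%

M(Be3Al2Si6O18) = 537.492 g/mol.
Al contributes 2 × 26.982 = 53.964 g per mole.
53.964/537.492 = 0.1004 → 10.04%.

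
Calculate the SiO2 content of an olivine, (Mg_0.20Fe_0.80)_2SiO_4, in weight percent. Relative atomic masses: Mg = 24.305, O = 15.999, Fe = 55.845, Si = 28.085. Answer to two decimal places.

31.43 wt%

M((Mg_0.20Fe_0.80)_2SiO_4) = 191.155 g/mol; M(SiO2) = 60.083 g/mol.
Moles SiO2 per formula unit = 1 Si ÷ 1 = 1.0000.
SiO2 fraction = (1.0000 × 60.083) / 191.155 = 60.083/191.155 = 0.3143.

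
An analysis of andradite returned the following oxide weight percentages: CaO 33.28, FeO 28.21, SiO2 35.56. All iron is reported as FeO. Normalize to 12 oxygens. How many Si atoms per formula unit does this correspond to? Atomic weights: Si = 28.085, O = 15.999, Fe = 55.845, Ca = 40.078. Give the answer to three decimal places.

CaO (M=56.077): mol = 0.59347; Ca = 0.59347, O = 0.59347.
FeO (M=71.844): mol = 0.39266; Fe = 0.39266, O = 0.39266.
SiO2 (M=60.083): mol = 0.59185; Si = 0.59185, O = 1.18370.
ΣO = 2.16983; factor = 12/ΣO = 5.53039.
Si apfu = 0.59185 × 5.53039 = 3.273.

3.273 Si apfu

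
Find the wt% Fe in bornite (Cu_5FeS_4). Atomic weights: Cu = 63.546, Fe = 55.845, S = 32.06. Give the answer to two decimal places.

Molar mass of Cu_5FeS_4: 5*63.546 + 1*55.845 + 4*32.06 = 501.815 g/mol.
Mass of Fe per formula unit: 1 × 55.845 = 55.845 g.
Weight fraction Fe = 55.845 / 501.815 = 0.1113.

11.13 mass %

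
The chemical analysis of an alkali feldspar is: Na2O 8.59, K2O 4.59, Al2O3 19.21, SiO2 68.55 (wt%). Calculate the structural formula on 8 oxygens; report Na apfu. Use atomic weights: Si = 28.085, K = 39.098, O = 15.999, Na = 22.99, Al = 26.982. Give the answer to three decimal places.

0.731 Na apfu

8.59 wt% Na2O ÷ 61.979 g/mol = 0.13860 mol, giving 0.27720 Na and 0.13860 O.
4.59 wt% K2O ÷ 94.195 g/mol = 0.04873 mol, giving 0.09746 K and 0.04873 O.
19.21 wt% Al2O3 ÷ 101.961 g/mol = 0.18841 mol, giving 0.37682 Al and 0.56523 O.
68.55 wt% SiO2 ÷ 60.083 g/mol = 1.14092 mol, giving 1.14092 Si and 2.28184 O.
Oxygen sums to 3.03440; scaling by 8/3.03440 = 2.63644 puts the formula on 8 O.
Na: 0.27720 × 2.63644 = 0.731 atoms per formula unit.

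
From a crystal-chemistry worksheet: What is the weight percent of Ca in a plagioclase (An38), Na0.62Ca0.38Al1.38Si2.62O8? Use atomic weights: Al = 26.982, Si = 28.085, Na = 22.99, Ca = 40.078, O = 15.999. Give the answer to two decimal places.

5.68 mass %

Formula mass = 0.62*22.99 + 0.38*40.078 + 1.38*26.982 + 2.62*28.085 + 8*15.999 = 268.293 g/mol, of which 15.230 g is Ca.
So Ca makes up 15.230/268.293 = 0.0568 of the mass, i.e. 5.68%.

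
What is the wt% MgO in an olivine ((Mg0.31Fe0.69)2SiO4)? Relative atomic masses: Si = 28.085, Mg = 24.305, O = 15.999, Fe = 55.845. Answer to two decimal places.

13.56 wt%

M((Mg0.31Fe0.69)2SiO4) = 184.216 g/mol; M(MgO) = 40.304 g/mol.
Moles MgO per formula unit = 0.62 Mg ÷ 1 = 0.6200.
MgO fraction = (0.6200 × 40.304) / 184.216 = 24.988/184.216 = 0.1356.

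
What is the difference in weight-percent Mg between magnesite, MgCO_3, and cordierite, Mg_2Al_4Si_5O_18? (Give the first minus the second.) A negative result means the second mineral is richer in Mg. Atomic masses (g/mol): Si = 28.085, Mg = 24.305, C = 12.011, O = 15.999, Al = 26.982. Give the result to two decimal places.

Mg in MgCO_3: molar mass 84.313 g/mol; 1×24.305 = 24.305 g → 28.83 wt%.
Mg in Mg_2Al_4Si_5O_18: molar mass 584.945 g/mol; 2×24.305 = 48.610 g → 8.31 wt%.
Difference = 28.83 − 8.31 = 20.52 percentage points.

20.52 percentage points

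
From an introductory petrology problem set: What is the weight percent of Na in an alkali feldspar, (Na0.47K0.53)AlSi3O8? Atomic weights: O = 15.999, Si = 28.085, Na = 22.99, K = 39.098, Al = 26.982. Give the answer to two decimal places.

Molar mass of (Na0.47K0.53)AlSi3O8: 0.47·22.99 + 0.53·39.098 + 1·26.982 + 3·28.085 + 8·15.999 = 270.756 g/mol.
Mass of Na per formula unit: 0.47 × 22.99 = 10.805 g.
Weight fraction Na = 10.805 / 270.756 = 0.0399.

3.99 mass %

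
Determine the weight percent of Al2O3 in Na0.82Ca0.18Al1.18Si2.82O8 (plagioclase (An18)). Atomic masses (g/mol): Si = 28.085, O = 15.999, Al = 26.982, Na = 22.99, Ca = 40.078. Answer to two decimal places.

22.69 wt%

M(Na0.82Ca0.18Al1.18Si2.82O8) = 265.096 g/mol; M(Al2O3) = 101.961 g/mol.
Moles Al2O3 per formula unit = 1.18 Al ÷ 2 = 0.5900.
Al2O3 fraction = (0.5900 × 101.961) / 265.096 = 60.157/265.096 = 0.2269.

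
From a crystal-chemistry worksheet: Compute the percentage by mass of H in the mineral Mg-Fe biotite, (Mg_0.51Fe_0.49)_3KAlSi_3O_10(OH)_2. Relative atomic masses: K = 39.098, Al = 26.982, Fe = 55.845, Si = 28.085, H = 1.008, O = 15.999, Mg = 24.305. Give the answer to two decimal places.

0.43 wt%

Formula mass = 1.53×24.305 + 1.47×55.845 + 1×39.098 + 1×26.982 + 3×28.085 + 12×15.999 + 2×1.008 = 463.618 g/mol, of which 2.016 g is H.
So H makes up 2.016/463.618 = 0.0043 of the mass, i.e. 0.43%.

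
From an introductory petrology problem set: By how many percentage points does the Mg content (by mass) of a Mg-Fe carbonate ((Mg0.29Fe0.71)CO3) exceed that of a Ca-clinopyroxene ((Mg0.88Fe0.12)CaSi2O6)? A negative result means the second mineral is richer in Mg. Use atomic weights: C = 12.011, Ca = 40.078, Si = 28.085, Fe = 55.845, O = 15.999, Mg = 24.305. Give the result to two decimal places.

First mineral: 7.048 g Mg in 106.706 g formula = 6.61 wt% Mg.
Second mineral: 21.388 g Mg in 220.332 g formula = 9.71 wt% Mg.
6.61% − 9.71% gives a difference of -3.10 percentage points.

-3.10 percentage points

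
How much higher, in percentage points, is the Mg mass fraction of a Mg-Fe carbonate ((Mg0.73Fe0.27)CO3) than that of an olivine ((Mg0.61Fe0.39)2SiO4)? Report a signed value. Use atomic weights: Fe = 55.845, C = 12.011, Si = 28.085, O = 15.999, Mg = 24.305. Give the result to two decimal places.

Mg in (Mg0.73Fe0.27)CO3: molar mass 92.829 g/mol; 0.73×24.305 = 17.743 g → 19.11 wt%.
Mg in (Mg0.61Fe0.39)2SiO4: molar mass 165.292 g/mol; 1.22×24.305 = 29.652 g → 17.94 wt%.
Difference = 19.11 − 17.94 = 1.17 percentage points.

1.17 percentage points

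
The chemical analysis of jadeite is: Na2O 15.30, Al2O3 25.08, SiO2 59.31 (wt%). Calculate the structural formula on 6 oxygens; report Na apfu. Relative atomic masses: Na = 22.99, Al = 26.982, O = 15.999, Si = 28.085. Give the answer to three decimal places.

1.001 Na apfu

15.30 wt% Na2O ÷ 61.979 g/mol = 0.24686 mol, giving 0.49372 Na and 0.24686 O.
25.08 wt% Al2O3 ÷ 101.961 g/mol = 0.24598 mol, giving 0.49196 Al and 0.73794 O.
59.31 wt% SiO2 ÷ 60.083 g/mol = 0.98713 mol, giving 0.98713 Si and 1.97426 O.
Oxygen sums to 2.95906; scaling by 6/2.95906 = 2.02767 puts the formula on 6 O.
Na: 0.49372 × 2.02767 = 1.001 atoms per formula unit.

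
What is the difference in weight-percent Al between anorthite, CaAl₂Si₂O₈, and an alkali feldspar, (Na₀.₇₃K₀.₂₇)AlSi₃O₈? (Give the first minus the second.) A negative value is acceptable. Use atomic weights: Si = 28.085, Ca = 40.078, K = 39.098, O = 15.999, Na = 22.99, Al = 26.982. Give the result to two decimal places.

9.28 percentage points

Al in CaAl₂Si₂O₈: molar mass 278.204 g/mol; 2×26.982 = 53.964 g → 19.40 wt%.
Al in (Na₀.₇₃K₀.₂₇)AlSi₃O₈: molar mass 266.568 g/mol; 1×26.982 = 26.982 g → 10.12 wt%.
Difference = 19.40 − 10.12 = 9.28 percentage points.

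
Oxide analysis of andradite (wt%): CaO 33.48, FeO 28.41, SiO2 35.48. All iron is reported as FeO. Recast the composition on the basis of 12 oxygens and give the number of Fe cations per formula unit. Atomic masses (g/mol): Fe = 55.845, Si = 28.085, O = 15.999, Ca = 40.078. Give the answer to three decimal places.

2.183 Fe apfu

CaO (M=56.077): mol = 0.59704; Ca = 0.59704, O = 0.59704.
FeO (M=71.844): mol = 0.39544; Fe = 0.39544, O = 0.39544.
SiO2 (M=60.083): mol = 0.59052; Si = 0.59052, O = 1.18104.
ΣO = 2.17352; factor = 12/ΣO = 5.52100.
Fe apfu = 0.39544 × 5.52100 = 2.183.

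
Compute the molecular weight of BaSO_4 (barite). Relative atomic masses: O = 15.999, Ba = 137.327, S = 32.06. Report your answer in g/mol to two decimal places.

The formula mass is the sum 1·137.327 + 1·32.06 + 4·15.999.

233.38 g/mol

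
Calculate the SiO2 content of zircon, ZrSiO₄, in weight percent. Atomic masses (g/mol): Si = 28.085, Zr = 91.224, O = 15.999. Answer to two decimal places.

32.78 wt%

Formula mass = 183.305 g/mol.
1 Si → 1.0000 mol SiO2 per formula unit; M(SiO2) = 60.083, so SiO2 mass = 60.083 g.
60.083/183.305 × 100 = 32.78 wt%.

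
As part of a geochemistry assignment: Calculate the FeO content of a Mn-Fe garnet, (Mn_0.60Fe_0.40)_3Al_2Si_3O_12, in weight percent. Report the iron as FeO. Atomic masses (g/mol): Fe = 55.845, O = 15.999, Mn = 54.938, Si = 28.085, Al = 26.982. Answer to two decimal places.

Formula mass = 496.109 g/mol.
1.20 Fe → 1.2000 mol FeO per formula unit; M(FeO) = 71.844, so FeO mass = 86.213 g.
86.213/496.109 × 100 = 17.38 wt%.

17.38 wt%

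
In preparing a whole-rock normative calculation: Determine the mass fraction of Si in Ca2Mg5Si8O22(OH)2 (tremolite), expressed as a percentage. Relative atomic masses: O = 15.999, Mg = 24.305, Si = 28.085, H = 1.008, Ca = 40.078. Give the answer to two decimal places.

Molar mass of Ca2Mg5Si8O22(OH)2: 2×40.078 + 5×24.305 + 8×28.085 + 24×15.999 + 2×1.008 = 812.353 g/mol.
Mass of Si per formula unit: 8 × 28.085 = 224.680 g.
Weight fraction Si = 224.680 / 812.353 = 0.2766.

27.66 wt%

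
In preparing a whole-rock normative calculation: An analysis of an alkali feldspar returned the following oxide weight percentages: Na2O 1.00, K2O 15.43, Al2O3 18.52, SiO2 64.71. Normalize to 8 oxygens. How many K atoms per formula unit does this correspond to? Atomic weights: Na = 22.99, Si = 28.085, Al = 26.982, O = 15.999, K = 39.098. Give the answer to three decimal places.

0.910 K apfu

1.00 wt% Na2O ÷ 61.979 g/mol = 0.01613 mol, giving 0.03226 Na and 0.01613 O.
15.43 wt% K2O ÷ 94.195 g/mol = 0.16381 mol, giving 0.32762 K and 0.16381 O.
18.52 wt% Al2O3 ÷ 101.961 g/mol = 0.18164 mol, giving 0.36328 Al and 0.54492 O.
64.71 wt% SiO2 ÷ 60.083 g/mol = 1.07701 mol, giving 1.07701 Si and 2.15402 O.
Oxygen sums to 2.87888; scaling by 8/2.87888 = 2.77886 puts the formula on 8 O.
K: 0.32762 × 2.77886 = 0.910 atoms per formula unit.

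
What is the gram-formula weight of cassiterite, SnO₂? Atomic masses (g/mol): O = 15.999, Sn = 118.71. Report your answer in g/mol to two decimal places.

The formula mass is the sum 1·118.71 + 2·15.999.

150.71 g/mol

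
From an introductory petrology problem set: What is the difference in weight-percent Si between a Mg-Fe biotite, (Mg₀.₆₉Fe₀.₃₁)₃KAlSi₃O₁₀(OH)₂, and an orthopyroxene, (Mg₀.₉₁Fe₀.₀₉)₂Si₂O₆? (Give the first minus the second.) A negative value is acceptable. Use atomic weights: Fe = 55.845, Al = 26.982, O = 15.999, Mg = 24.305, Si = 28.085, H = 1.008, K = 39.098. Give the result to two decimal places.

M((Mg₀.₆₉Fe₀.₃₁)₃KAlSi₃O₁₀(OH)₂) = 446.586 g/mol, so wt% Si = 84.255/446.586 × 100 = 18.87%.
M((Mg₀.₉₁Fe₀.₀₉)₂Si₂O₆) = 206.451 g/mol, so wt% Si = 56.170/206.451 × 100 = 27.21%.
18.87 − 27.21 = -8.34 pp.

-8.34 percentage points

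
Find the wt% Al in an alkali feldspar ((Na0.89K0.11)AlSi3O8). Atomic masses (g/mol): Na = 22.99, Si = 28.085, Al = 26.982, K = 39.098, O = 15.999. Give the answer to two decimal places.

Molar mass of (Na0.89K0.11)AlSi3O8: 0.89*22.99 + 0.11*39.098 + 1*26.982 + 3*28.085 + 8*15.999 = 263.991 g/mol.
Mass of Al per formula unit: 1 × 26.982 = 26.982 g.
Weight fraction Al = 26.982 / 263.991 = 0.1022.

10.22 wt%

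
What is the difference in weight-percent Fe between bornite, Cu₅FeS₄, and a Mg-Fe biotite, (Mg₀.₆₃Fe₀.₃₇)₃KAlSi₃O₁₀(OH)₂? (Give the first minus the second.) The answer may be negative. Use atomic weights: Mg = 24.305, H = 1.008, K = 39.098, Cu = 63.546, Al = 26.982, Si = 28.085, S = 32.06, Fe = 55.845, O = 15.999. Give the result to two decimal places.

First mineral: 55.845 g Fe in 501.815 g formula = 11.13 wt% Fe.
Second mineral: 61.988 g Fe in 452.263 g formula = 13.71 wt% Fe.
11.13% − 13.71% gives a difference of -2.58 percentage points.

-2.58 percentage points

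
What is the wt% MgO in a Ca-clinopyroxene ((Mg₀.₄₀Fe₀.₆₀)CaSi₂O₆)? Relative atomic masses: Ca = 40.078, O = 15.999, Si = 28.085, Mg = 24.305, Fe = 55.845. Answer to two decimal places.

Formula mass = 235.471 g/mol.
0.40 Mg → 0.4000 mol MgO per formula unit; M(MgO) = 40.304, so MgO mass = 16.122 g.
16.122/235.471 × 100 = 6.85 wt%.

6.85 wt%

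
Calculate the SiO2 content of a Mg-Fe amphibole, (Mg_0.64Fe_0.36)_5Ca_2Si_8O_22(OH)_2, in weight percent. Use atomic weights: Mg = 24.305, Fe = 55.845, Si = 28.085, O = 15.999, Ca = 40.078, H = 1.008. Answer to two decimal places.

55.30 wt%

Molar mass of (Mg_0.64Fe_0.36)_5Ca_2Si_8O_22(OH)_2 = 3.20×24.305 + 1.80×55.845 + 2×40.078 + 8×28.085 + 24×15.999 + 2×1.008 = 869.125 g/mol.
Each formula unit contains 8 Si, equivalent to 8/1 = 8.0000 mol SiO2.
M(SiO2) = 1×28.085 + 2×15.999 = 60.083 g/mol.
Mass of SiO2 per formula unit = 8.0000 × 60.083 = 480.664 g.
SiO2 wt% = 480.664 / 869.125 × 100 = 55.30%.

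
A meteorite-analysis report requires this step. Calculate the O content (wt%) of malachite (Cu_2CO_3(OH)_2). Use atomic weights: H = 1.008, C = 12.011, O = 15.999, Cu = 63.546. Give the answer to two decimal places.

36.18 wt%

M(Cu_2CO_3(OH)_2) = 221.114 g/mol.
O contributes 5 × 15.999 = 79.995 g per mole.
79.995/221.114 = 0.3618 → 36.18%.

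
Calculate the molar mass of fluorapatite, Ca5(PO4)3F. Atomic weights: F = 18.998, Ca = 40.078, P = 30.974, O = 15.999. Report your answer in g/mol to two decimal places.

504.30 g/mol

The formula mass is the sum 5·40.078 + 3·30.974 + 12·15.999 + 1·18.998.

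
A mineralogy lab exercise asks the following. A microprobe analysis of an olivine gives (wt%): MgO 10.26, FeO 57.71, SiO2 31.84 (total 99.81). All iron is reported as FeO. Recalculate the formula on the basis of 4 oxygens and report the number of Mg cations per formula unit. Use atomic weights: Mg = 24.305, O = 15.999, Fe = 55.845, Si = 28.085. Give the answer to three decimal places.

MgO: 10.26/40.304 = 0.25457 mol → 0.25457 mol Mg, 0.25457 mol O.
FeO: 57.71/71.844 = 0.80327 mol → 0.80327 mol Fe, 0.80327 mol O.
SiO2: 31.84/60.083 = 0.52993 mol → 0.52993 mol Si, 1.05986 mol O.
Total oxygen = 2.11770 mol. Normalization factor = 4/2.11770 = 1.88884.
Mg per 4 O = 0.25457 × 1.88884 = 0.481.

0.481 Mg apfu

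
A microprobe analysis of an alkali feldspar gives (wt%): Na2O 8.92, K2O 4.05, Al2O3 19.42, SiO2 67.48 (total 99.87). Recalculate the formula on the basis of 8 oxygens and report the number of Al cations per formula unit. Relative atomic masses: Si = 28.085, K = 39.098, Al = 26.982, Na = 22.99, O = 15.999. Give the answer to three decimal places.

1.014 Al apfu

Na2O (M=61.979): mol = 0.14392; Na = 0.28784, O = 0.14392.
K2O (M=94.195): mol = 0.04300; K = 0.08600, O = 0.04300.
Al2O3 (M=101.961): mol = 0.19046; Al = 0.38092, O = 0.57138.
SiO2 (M=60.083): mol = 1.12311; Si = 1.12311, O = 2.24622.
ΣO = 3.00452; factor = 8/ΣO = 2.66265.
Al apfu = 0.38092 × 2.66265 = 1.014.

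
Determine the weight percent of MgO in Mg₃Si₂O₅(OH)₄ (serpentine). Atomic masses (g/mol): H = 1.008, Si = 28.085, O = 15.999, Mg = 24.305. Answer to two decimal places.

43.63 wt%

Molar mass of Mg₃Si₂O₅(OH)₄ = 3·24.305 + 2·28.085 + 9·15.999 + 4·1.008 = 277.108 g/mol.
Each formula unit contains 3 Mg, equivalent to 3/1 = 3.0000 mol MgO.
M(MgO) = 1×24.305 + 1×15.999 = 40.304 g/mol.
Mass of MgO per formula unit = 3.0000 × 40.304 = 120.912 g.
MgO wt% = 120.912 / 277.108 × 100 = 43.63%.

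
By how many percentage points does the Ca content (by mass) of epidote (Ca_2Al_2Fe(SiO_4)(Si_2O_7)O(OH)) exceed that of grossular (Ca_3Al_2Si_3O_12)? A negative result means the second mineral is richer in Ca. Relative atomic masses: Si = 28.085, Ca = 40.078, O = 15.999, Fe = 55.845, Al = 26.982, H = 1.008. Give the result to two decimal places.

-10.10 percentage points

Ca in Ca_2Al_2Fe(SiO_4)(Si_2O_7)O(OH): molar mass 483.215 g/mol; 2×40.078 = 80.156 g → 16.59 wt%.
Ca in Ca_3Al_2Si_3O_12: molar mass 450.441 g/mol; 3×40.078 = 120.234 g → 26.69 wt%.
Difference = 16.59 − 26.69 = -10.10 percentage points.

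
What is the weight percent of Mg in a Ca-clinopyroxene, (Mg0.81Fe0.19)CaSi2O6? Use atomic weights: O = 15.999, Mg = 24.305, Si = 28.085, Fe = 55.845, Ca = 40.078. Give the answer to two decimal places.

8.85 weight percent

M((Mg0.81Fe0.19)CaSi2O6) = 222.540 g/mol.
Mg contributes 0.81 × 24.305 = 19.687 g per mole.
19.687/222.540 = 0.0885 → 8.85%.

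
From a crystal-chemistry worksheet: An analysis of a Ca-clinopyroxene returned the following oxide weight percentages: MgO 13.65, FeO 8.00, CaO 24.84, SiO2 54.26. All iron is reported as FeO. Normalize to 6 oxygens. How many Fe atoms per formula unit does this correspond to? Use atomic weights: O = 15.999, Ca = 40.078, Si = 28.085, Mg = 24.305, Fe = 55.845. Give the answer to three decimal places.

MgO: 13.65/40.304 = 0.33868 mol → 0.33868 mol Mg, 0.33868 mol O.
FeO: 8.00/71.844 = 0.11135 mol → 0.11135 mol Fe, 0.11135 mol O.
CaO: 24.84/56.077 = 0.44296 mol → 0.44296 mol Ca, 0.44296 mol O.
SiO2: 54.26/60.083 = 0.90308 mol → 0.90308 mol Si, 1.80616 mol O.
Total oxygen = 2.69915 mol. Normalization factor = 6/2.69915 = 2.22292.
Fe per 6 O = 0.11135 × 2.22292 = 0.248.

0.248 Fe apfu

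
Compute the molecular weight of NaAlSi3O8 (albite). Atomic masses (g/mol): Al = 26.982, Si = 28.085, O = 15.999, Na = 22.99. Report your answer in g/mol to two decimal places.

The formula mass is the sum 1×22.99 + 1×26.982 + 3×28.085 + 8×15.999.

262.22 g/mol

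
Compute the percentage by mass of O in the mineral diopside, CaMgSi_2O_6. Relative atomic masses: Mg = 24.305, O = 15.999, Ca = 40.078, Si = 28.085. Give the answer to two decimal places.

Formula mass = 1×40.078 + 1×24.305 + 2×28.085 + 6×15.999 = 216.547 g/mol, of which 95.994 g is O.
So O makes up 95.994/216.547 = 0.4433 of the mass, i.e. 44.33%.

44.33 mass %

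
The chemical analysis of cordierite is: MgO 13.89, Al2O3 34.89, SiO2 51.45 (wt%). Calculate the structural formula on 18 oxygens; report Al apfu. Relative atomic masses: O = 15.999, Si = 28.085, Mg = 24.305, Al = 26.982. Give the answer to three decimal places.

MgO: 13.89/40.304 = 0.34463 mol → 0.34463 mol Mg, 0.34463 mol O.
Al2O3: 34.89/101.961 = 0.34219 mol → 0.68438 mol Al, 1.02657 mol O.
SiO2: 51.45/60.083 = 0.85632 mol → 0.85632 mol Si, 1.71264 mol O.
Total oxygen = 3.08384 mol. Normalization factor = 18/3.08384 = 5.83688.
Al per 18 O = 0.68438 × 5.83688 = 3.995.

3.995 Al apfu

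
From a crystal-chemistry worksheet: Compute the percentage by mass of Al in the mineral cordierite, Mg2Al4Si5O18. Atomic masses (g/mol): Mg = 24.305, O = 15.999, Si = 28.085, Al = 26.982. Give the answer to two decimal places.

Formula mass = 2*24.305 + 4*26.982 + 5*28.085 + 18*15.999 = 584.945 g/mol, of which 107.928 g is Al.
So Al makes up 107.928/584.945 = 0.1845 of the mass, i.e. 18.45%.

18.45 weight percent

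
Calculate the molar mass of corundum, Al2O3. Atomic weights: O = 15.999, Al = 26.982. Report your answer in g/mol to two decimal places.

Al: 2 × 26.982 = 53.9640
O: 3 × 15.999 = 47.9970
Summing the contributions gives the formula mass.

101.96 g/mol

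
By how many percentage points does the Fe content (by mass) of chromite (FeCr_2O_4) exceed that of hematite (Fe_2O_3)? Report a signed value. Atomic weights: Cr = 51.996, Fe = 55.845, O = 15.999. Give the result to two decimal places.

Fe in FeCr_2O_4: molar mass 223.833 g/mol; 1×55.845 = 55.845 g → 24.95 wt%.
Fe in Fe_2O_3: molar mass 159.687 g/mol; 2×55.845 = 111.690 g → 69.94 wt%.
Difference = 24.95 − 69.94 = -44.99 percentage points.

-44.99 percentage points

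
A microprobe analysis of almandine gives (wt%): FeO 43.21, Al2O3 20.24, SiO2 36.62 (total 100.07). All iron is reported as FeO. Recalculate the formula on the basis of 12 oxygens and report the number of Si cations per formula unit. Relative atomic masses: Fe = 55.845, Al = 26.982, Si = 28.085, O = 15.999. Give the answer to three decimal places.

3.027 Si apfu

43.21 wt% FeO ÷ 71.844 g/mol = 0.60144 mol, giving 0.60144 Fe and 0.60144 O.
20.24 wt% Al2O3 ÷ 101.961 g/mol = 0.19851 mol, giving 0.39702 Al and 0.59553 O.
36.62 wt% SiO2 ÷ 60.083 g/mol = 0.60949 mol, giving 0.60949 Si and 1.21898 O.
Oxygen sums to 2.41595; scaling by 12/2.41595 = 4.96699 puts the formula on 12 O.
Si: 0.60949 × 4.96699 = 3.027 atoms per formula unit.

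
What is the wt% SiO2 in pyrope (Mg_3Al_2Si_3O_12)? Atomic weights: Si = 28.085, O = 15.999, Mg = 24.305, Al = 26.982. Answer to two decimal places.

Molar mass of Mg_3Al_2Si_3O_12 = 3*24.305 + 2*26.982 + 3*28.085 + 12*15.999 = 403.122 g/mol.
Each formula unit contains 3 Si, equivalent to 3/1 = 3.0000 mol SiO2.
M(SiO2) = 1×28.085 + 2×15.999 = 60.083 g/mol.
Mass of SiO2 per formula unit = 3.0000 × 60.083 = 180.249 g.
SiO2 wt% = 180.249 / 403.122 × 100 = 44.71%.

44.71 wt%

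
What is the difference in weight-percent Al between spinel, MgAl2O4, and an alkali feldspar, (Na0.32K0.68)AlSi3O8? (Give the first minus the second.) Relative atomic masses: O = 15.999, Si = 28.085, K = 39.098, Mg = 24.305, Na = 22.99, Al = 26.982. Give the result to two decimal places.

28.05 percentage points

First mineral: 53.964 g Al in 142.265 g formula = 37.93 wt% Al.
Second mineral: 26.982 g Al in 273.172 g formula = 9.88 wt% Al.
37.93% − 9.88% gives a difference of 28.05 percentage points.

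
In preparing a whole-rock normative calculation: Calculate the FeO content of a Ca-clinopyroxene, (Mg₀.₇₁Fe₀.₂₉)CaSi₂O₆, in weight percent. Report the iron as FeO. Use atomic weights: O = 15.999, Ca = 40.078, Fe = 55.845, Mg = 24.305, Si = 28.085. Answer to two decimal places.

M((Mg₀.₇₁Fe₀.₂₉)CaSi₂O₆) = 225.694 g/mol; M(FeO) = 71.844 g/mol.
Moles FeO per formula unit = 0.29 Fe ÷ 1 = 0.2900.
FeO fraction = (0.2900 × 71.844) / 225.694 = 20.835/225.694 = 0.0923.

9.23 wt%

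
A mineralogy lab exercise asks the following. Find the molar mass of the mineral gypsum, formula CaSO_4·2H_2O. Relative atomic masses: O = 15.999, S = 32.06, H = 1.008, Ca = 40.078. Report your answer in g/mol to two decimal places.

172.16 g/mol

M = 1(40.078) + 1(32.06) + 6(15.999) + 4(1.008)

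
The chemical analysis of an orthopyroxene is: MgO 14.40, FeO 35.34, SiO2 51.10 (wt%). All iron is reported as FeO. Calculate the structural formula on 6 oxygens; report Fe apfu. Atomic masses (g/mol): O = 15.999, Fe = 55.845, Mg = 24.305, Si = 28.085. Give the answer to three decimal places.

MgO: 14.40/40.304 = 0.35728 mol → 0.35728 mol Mg, 0.35728 mol O.
FeO: 35.34/71.844 = 0.49190 mol → 0.49190 mol Fe, 0.49190 mol O.
SiO2: 51.10/60.083 = 0.85049 mol → 0.85049 mol Si, 1.70098 mol O.
Total oxygen = 2.55016 mol. Normalization factor = 6/2.55016 = 2.35279.
Fe per 6 O = 0.49190 × 2.35279 = 1.157.

1.157 Fe apfu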